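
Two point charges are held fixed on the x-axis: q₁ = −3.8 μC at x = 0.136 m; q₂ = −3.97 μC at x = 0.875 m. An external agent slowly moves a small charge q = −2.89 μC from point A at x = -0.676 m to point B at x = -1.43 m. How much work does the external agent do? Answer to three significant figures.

For quasistatic motion the external work equals the change in potential energy: W_ext = qΔV = q(V_B − V_A).
At A: distances to the source charges are 0.812 m, 1.55 m; V_A = Σ kqᵢ/rᵢ = -6.51×10⁴ V.
At B: distances to the source charges are 1.57 m, 2.30 m; V_B = Σ kqᵢ/rᵢ = -3.73×10⁴ V.
ΔV = V_B − V_A = 2.78×10⁴ V.
W_ext = qΔV = (-2.89×10⁻⁶ C)(2.78×10⁴ V) = -0.0803 J.

-0.0803 J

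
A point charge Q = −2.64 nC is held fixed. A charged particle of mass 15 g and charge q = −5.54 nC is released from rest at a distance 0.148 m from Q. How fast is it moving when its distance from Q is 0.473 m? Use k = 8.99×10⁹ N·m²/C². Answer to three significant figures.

Only the electrostatic force acts, so mechanical energy is conserved: ½mv² = U₁ − U₂ = kQq(1/r₁ − 1/r₂).
U₁ − U₂ = (8.99×10⁹ N·m²/C²)(-2.64×10⁻⁹ C)(-5.54×10⁻⁹ C)(1/0.148 − 1/0.473) = 6.10×10⁻⁷ J.
v = √(2·6.10×10⁻⁷/0.0150) = 9.02×10⁻³ m/s.

9.02×10⁻³ m/s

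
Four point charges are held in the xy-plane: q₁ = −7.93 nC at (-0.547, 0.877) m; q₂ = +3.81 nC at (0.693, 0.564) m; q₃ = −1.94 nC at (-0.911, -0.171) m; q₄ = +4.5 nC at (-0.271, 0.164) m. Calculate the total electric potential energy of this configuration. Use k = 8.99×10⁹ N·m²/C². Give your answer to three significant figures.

The work to assemble the configuration equals its total potential energy, U = Σ kqᵢqⱼ/rᵢⱼ over all pairs.
Pair separations: r₁₂ = 1.28 m, r₁₃ = 1.11 m, r₁₄ = 0.765 m, r₂₃ = 1.76 m, r₂₄ = 1.04 m, r₃₄ = 0.722 m.
Summing all 6 pair terms gives U = -5.06×10⁻⁷ J.

-5.06×10⁻⁷ J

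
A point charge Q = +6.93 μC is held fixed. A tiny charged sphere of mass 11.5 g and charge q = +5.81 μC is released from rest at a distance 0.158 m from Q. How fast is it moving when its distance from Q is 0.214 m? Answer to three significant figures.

Only the electrostatic force acts, so mechanical energy is conserved: ½mv² = U₁ − U₂ = kQq(1/r₁ − 1/r₂).
U₁ − U₂ = (8.99×10⁹ N·m²/C²)(6.93×10⁻⁶ C)(5.81×10⁻⁶ C)(1/0.158 − 1/0.214) = 0.599 J.
v = √(2·0.599/0.0115) = 10.2 m/s.

10.2 m/s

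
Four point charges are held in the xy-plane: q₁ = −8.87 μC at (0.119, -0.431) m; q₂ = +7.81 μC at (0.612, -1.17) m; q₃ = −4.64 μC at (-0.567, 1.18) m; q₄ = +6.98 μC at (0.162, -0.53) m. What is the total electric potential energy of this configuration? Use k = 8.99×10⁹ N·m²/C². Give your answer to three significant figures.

-5.30 J

The work to assemble the configuration equals its total potential energy, U = Σ kqᵢqⱼ/rᵢⱼ over all pairs.
Pair separations: r₁₂ = 0.888 m, r₁₃ = 1.75 m, r₁₄ = 0.108 m, r₂₃ = 2.63 m, r₂₄ = 0.782 m, r₃₄ = 1.86 m.
Summing all 6 pair terms gives U = -5.30 J.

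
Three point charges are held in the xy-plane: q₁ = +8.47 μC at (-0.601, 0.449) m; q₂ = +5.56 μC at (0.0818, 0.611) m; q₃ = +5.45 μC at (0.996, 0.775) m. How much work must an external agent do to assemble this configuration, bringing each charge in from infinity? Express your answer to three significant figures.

1.15 J

The assembly work is the sum of pairwise potential energies, U = Σ_{i<j} kqᵢqⱼ/rᵢⱼ.
Pair separations: r₁₂ = 0.702 m, r₁₃ = 1.63 m, r₂₃ = 0.929 m.
U = (0.603) + (0.255) + (0.293) = 1.15 J.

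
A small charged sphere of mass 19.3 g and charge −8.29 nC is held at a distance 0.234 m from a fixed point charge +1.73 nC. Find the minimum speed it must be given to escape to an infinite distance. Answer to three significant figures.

7.56×10⁻³ m/s

To just escape, total mechanical energy must reach zero at infinity: ½mv²_min + U = 0, so ½mv²_min = −U = |kQq|/r.
|U| = |kQq|/r = (8.99×10⁹ N·m²/C²)(1.73×10⁻⁹)(8.29×10⁻⁹)/(0.234) = 5.51×10⁻⁷ J.
v_min = √(2|U|/m) = √(2·5.51×10⁻⁷/0.0193) = 7.56×10⁻³ m/s.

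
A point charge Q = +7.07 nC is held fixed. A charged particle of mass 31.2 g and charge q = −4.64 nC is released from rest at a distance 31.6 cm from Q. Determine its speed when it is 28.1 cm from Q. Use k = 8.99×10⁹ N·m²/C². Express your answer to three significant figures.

Only the electrostatic force acts, so mechanical energy is conserved: ½mv² = U₁ − U₂ = kQq(1/r₁ − 1/r₂).
U₁ − U₂ = (8.99×10⁹ N·m²/C²)(7.07×10⁻⁹ C)(-4.64×10⁻⁹ C)(1/0.316 − 1/0.281) = 1.16×10⁻⁷ J.
v = √(2·1.16×10⁻⁷/0.0312) = 2.73×10⁻³ m/s.

2.73×10⁻³ m/s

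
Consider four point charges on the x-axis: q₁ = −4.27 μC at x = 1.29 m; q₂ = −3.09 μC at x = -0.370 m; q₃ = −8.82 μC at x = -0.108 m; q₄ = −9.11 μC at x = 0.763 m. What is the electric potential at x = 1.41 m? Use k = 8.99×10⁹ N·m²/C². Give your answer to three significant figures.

The total potential is the scalar sum of each charge's contribution, V = Σ kqᵢ/rᵢ.
Distances from the field point to each charge: r₁ = 0.120 m, r₂ = 1.78 m, r₃ = 1.52 m, r₄ = 0.647 m.
V = k[(-4.27×10⁻⁶)/(0.120) + (-3.09×10⁻⁶)/(1.78) + (-8.82×10⁻⁶)/(1.52) + (-9.11×10⁻⁶)/(0.647)] = -5.14×10⁵ V.

-5.14×10⁵ V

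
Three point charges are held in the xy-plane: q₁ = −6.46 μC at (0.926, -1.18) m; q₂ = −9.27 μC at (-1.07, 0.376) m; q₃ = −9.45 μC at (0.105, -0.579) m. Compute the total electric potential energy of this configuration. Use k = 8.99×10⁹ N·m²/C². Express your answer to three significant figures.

The work to assemble the configuration equals its total potential energy, U = Σ kqᵢqⱼ/rᵢⱼ over all pairs.
Pair separations: r₁₂ = 2.53 m, r₁₃ = 1.02 m, r₂₃ = 1.51 m.
U = (0.213) + (0.539) + (0.520) = 1.27 J.

1.27 J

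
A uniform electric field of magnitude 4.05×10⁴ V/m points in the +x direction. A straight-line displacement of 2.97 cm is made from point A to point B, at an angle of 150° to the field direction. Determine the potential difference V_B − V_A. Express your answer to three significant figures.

1040 V

Only the component of displacement along E changes the potential: ΔV = −E·d·cosθ.
ΔV = −(4.05×10⁴ V/m)(0.0297 m)cos150° = 1040 V.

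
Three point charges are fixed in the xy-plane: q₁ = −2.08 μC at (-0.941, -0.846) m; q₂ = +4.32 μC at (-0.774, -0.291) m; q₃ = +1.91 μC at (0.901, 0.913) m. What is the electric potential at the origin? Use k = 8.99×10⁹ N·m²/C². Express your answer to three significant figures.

Electric potential is a scalar, so the contributions from each charge add algebraically: V = Σ kqᵢ/rᵢ.
Distances from the field point to each charge: r₁ = 1.27 m, r₂ = 0.827 m, r₃ = 1.28 m.
V = k[(-2.08×10⁻⁶)/(1.27) + (4.32×10⁻⁶)/(0.827) + (1.91×10⁻⁶)/(1.28)] = 4.56×10⁴ V.

4.56×10⁴ V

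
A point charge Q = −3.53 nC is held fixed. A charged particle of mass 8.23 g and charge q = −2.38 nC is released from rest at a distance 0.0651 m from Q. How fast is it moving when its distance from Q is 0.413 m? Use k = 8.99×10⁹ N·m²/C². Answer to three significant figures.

Only the electrostatic force acts, so mechanical energy is conserved: ½mv² = U₁ − U₂ = kQq(1/r₁ − 1/r₂).
U₁ − U₂ = (8.99×10⁹ N·m²/C²)(-3.53×10⁻⁹ C)(-2.38×10⁻⁹ C)(1/0.0651 − 1/0.413) = 9.77×10⁻⁷ J.
v = √(2·9.77×10⁻⁷/8.23×10⁻³) = 0.0154 m/s.

0.0154 m/s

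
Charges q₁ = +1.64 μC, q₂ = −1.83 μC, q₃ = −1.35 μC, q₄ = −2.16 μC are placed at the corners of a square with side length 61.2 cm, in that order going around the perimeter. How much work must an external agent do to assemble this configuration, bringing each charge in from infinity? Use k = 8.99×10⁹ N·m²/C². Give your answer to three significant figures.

The work to assemble the configuration equals its total potential energy, U = Σ kqᵢqⱼ/rᵢⱼ over all pairs.
The four side pairs have separation 0.612 m and the two diagonal pairs 0.865 m.
Summing all 6 pair terms gives U = 1.06×10⁻³ J.

1.06×10⁻³ J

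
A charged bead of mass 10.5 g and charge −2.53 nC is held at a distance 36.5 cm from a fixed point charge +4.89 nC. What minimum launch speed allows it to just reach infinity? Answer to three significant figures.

To just escape, total mechanical energy must reach zero at infinity: ½mv²_min + U = 0, so ½mv²_min = −U = |kQq|/r.
|U| = |kQq|/r = (8.99×10⁹ N·m²/C²)(4.89×10⁻⁹)(2.53×10⁻⁹)/(0.365) = 3.05×10⁻⁷ J.
v_min = √(2|U|/m) = √(2·3.05×10⁻⁷/0.0105) = 7.62×10⁻³ m/s.

7.62×10⁻³ m/s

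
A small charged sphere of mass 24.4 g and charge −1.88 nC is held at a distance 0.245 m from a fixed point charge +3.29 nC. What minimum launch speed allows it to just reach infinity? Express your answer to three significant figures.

To just escape, total mechanical energy must reach zero at infinity: ½mv²_min + U = 0, so ½mv²_min = −U = |kQq|/r.
|U| = |kQq|/r = (8.99×10⁹ N·m²/C²)(3.29×10⁻⁹)(1.88×10⁻⁹)/(0.245) = 2.27×10⁻⁷ J.
v_min = √(2|U|/m) = √(2·2.27×10⁻⁷/0.0244) = 4.31×10⁻³ m/s.

4.31×10⁻³ m/s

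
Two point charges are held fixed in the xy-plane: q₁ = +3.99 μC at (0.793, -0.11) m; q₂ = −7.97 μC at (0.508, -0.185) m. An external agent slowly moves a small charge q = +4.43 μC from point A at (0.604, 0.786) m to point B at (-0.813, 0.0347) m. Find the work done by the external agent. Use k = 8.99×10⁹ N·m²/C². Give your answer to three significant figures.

For quasistatic motion the external work equals the change in potential energy: W_ext = qΔV = q(V_B − V_A).
At A: distances to the source charges are 0.916 m, 0.976 m; V_A = Σ kqᵢ/rᵢ = -3.43×10⁴ V.
At B: distances to the source charges are 1.61 m, 1.34 m; V_B = Σ kqᵢ/rᵢ = -3.13×10⁴ V.
ΔV = V_B − V_A = 3000 V.
W_ext = qΔV = (4.43×10⁻⁶ C)(3000 V) = 0.0133 J.

0.0133 J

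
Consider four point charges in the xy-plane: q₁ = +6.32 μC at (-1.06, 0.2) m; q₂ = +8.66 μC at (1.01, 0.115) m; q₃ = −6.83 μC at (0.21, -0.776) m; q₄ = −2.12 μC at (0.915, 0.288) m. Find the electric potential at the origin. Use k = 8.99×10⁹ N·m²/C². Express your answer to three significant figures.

3.30×10⁴ V

The total potential is the scalar sum of each charge's contribution, V = Σ kqᵢ/rᵢ.
Distances from the field point to each charge: r₁ = 1.08 m, r₂ = 1.02 m, r₃ = 0.804 m, r₄ = 0.959 m.
V = k[(6.32×10⁻⁶)/(1.08) + (8.66×10⁻⁶)/(1.02) + (-6.83×10⁻⁶)/(0.804) + (-2.12×10⁻⁶)/(0.959)] = 3.30×10⁴ V.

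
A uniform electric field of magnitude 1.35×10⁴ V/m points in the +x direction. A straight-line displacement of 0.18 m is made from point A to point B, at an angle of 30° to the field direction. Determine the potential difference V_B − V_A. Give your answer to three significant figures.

-2100 V

Only the component of displacement along E changes the potential: ΔV = −E·d·cosθ.
ΔV = −(1.35×10⁴ V/m)(0.180 m)cos30° = -2100 V.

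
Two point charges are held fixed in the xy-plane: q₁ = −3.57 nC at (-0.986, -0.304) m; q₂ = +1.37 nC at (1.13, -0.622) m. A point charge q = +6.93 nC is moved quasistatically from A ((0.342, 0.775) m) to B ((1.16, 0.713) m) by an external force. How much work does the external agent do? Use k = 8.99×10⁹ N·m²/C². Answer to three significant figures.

4.70×10⁻⁸ J

For quasistatic motion the external work equals the change in potential energy: W_ext = qΔV = q(V_B − V_A).
At A: distances to the source charges are 1.71 m, 1.60 m; V_A = Σ kqᵢ/rᵢ = -11.1 V.
At B: distances to the source charges are 2.37 m, 1.34 m; V_B = Σ kqᵢ/rᵢ = -4.29 V.
ΔV = V_B − V_A = 6.79 V.
W_ext = qΔV = (6.93×10⁻⁹ C)(6.79 V) = 4.70×10⁻⁸ J.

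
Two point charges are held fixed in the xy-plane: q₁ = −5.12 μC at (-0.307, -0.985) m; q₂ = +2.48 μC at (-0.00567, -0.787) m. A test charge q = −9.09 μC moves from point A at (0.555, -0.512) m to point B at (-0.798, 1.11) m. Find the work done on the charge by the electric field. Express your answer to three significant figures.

5.13×10⁻³ J

The work done by the electric force is W_field = −ΔU = −q(V_B − V_A) = q(V_A − V_B).
At A: distances to the source charges are 0.983 m, 0.624 m; V_A = Σ kqᵢ/rᵢ = -1.11×10⁴ V.
At B: distances to the source charges are 2.15 m, 2.06 m; V_B = Σ kqᵢ/rᵢ = -1.05×10⁴ V.
ΔV = V_B − V_A = 565 V.
W_field = −qΔV = −(-9.09×10⁻⁶ C)(565 V) = 5.13×10⁻³ J.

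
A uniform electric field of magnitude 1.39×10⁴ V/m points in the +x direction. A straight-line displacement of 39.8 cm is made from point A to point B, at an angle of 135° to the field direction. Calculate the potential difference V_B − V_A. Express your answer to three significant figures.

Only the component of displacement along E changes the potential: ΔV = −E·d·cosθ.
ΔV = −(1.39×10⁴ V/m)(0.398 m)cos135° = 3910 V.

3910 V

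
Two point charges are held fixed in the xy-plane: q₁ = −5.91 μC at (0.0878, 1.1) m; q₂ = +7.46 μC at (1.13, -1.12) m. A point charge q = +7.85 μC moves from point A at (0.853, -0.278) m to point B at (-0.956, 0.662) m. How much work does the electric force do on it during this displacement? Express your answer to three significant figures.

The work done by the electric force is W_field = −ΔU = −q(V_B − V_A) = q(V_A − V_B).
At A: distances to the source charges are 1.58 m, 0.886 m; V_A = Σ kqᵢ/rᵢ = 4.20×10⁴ V.
At B: distances to the source charges are 1.13 m, 2.74 m; V_B = Σ kqᵢ/rᵢ = -2.25×10⁴ V.
ΔV = V_B − V_A = -6.44×10⁴ V.
W_field = −qΔV = −(7.85×10⁻⁶ C)(-6.44×10⁴ V) = 0.506 J.

0.506 J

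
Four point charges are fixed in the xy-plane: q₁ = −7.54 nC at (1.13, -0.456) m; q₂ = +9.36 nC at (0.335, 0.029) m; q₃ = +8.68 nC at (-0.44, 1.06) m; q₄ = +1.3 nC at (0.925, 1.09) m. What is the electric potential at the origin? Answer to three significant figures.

The total potential is the scalar sum of each charge's contribution, V = Σ kqᵢ/rᵢ.
Distances from the field point to each charge: r₁ = 1.22 m, r₂ = 0.336 m, r₃ = 1.15 m, r₄ = 1.43 m.
V = k[(-7.54×10⁻⁹)/(1.22) + (9.36×10⁻⁹)/(0.336) + (8.68×10⁻⁹)/(1.15) + (1.30×10⁻⁹)/(1.43)] = 271 V.

271 V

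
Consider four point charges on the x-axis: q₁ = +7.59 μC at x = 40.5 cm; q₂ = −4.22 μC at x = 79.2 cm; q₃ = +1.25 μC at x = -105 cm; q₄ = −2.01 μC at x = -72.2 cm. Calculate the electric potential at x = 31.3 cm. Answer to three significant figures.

6.53×10⁵ V

Electric potential is a scalar, so the contributions from each charge add algebraically: V = Σ kqᵢ/rᵢ.
Distances from the field point to each charge: r₁ = 0.0920 m, r₂ = 0.479 m, r₃ = 1.36 m, r₄ = 1.03 m.
V = k[(7.59×10⁻⁶)/(0.0920) + (-4.22×10⁻⁶)/(0.479) + (1.25×10⁻⁶)/(1.36) + (-2.01×10⁻⁶)/(1.03)] = 6.53×10⁵ V.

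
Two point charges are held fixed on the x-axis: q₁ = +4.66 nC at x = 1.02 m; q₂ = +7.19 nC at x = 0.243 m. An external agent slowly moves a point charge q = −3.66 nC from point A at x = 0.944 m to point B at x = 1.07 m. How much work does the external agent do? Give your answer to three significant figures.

-9.98×10⁻⁷ J

For quasistatic motion the external work equals the change in potential energy: W_ext = qΔV = q(V_B − V_A).
At A: distances to the source charges are 0.0760 m, 0.701 m; V_A = Σ kqᵢ/rᵢ = 643 V.
At B: distances to the source charges are 0.0500 m, 0.827 m; V_B = Σ kqᵢ/rᵢ = 916 V.
ΔV = V_B − V_A = 273 V.
W_ext = qΔV = (-3.66×10⁻⁹ C)(273 V) = -9.98×10⁻⁷ J.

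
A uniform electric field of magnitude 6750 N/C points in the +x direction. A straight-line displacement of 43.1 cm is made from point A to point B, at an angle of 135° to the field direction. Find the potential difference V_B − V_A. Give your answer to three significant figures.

Only the component of displacement along E changes the potential: ΔV = −E·d·cosθ.
ΔV = −(6750 V/m)(0.431 m)cos135° = 2060 V.

2060 V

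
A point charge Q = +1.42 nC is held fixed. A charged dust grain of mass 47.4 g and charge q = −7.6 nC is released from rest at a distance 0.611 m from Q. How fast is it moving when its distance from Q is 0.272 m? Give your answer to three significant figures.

2.89×10⁻³ m/s

Only the electrostatic force acts, so mechanical energy is conserved: ½mv² = U₁ − U₂ = kQq(1/r₁ − 1/r₂).
U₁ − U₂ = (8.99×10⁹ N·m²/C²)(1.42×10⁻⁹ C)(-7.60×10⁻⁹ C)(1/0.611 − 1/0.272) = 1.98×10⁻⁷ J.
v = √(2·1.98×10⁻⁷/0.0474) = 2.89×10⁻³ m/s.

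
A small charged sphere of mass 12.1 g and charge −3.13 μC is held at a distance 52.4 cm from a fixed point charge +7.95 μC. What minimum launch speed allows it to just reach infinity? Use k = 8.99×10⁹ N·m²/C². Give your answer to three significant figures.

8.40 m/s

To just escape, total mechanical energy must reach zero at infinity: ½mv²_min + U = 0, so ½mv²_min = −U = |kQq|/r.
|U| = |kQq|/r = (8.99×10⁹ N·m²/C²)(7.95×10⁻⁶)(3.13×10⁻⁶)/(0.524) = 0.427 J.
v_min = √(2|U|/m) = √(2·0.427/0.0121) = 8.40 m/s.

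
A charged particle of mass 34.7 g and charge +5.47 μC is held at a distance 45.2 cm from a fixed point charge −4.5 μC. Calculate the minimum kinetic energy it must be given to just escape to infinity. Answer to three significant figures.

To just escape, total mechanical energy must reach zero at infinity: ½mv²_min + U = 0, so ½mv²_min = −U = |kQq|/r.
|U| = |kQq|/r = (8.99×10⁹ N·m²/C²)(4.50×10⁻⁶)(5.47×10⁻⁶)/(0.452) = 0.490 J.

0.490 J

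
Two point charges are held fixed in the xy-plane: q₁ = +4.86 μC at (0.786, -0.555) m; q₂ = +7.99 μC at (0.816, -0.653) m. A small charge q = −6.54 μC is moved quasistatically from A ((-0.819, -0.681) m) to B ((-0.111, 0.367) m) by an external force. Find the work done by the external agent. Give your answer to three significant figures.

For quasistatic motion the external work equals the change in potential energy: W_ext = qΔV = q(V_B − V_A).
At A: distances to the source charges are 1.61 m, 1.64 m; V_A = Σ kqᵢ/rᵢ = 7.11×10⁴ V.
At B: distances to the source charges are 1.29 m, 1.38 m; V_B = Σ kqᵢ/rᵢ = 8.61×10⁴ V.
ΔV = V_B − V_A = 1.50×10⁴ V.
W_ext = qΔV = (-6.54×10⁻⁶ C)(1.50×10⁴ V) = -0.0982 J.

-0.0982 J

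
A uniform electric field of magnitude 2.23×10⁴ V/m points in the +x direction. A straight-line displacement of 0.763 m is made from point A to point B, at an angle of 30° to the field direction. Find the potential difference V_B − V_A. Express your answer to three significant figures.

-1.47×10⁴ V

Only the component of displacement along E changes the potential: ΔV = −E·d·cosθ.
ΔV = −(2.23×10⁴ V/m)(0.763 m)cos30° = -1.47×10⁴ V.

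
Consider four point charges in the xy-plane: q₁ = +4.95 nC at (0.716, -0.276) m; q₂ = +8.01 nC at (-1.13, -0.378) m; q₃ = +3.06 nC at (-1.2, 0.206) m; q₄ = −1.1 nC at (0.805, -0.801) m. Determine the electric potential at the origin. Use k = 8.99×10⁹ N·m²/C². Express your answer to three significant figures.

132 V

Electric potential is a scalar, so the contributions from each charge add algebraically: V = Σ kqᵢ/rᵢ.
Distances from the field point to each charge: r₁ = 0.767 m, r₂ = 1.19 m, r₃ = 1.22 m, r₄ = 1.14 m.
V = k[(4.95×10⁻⁹)/(0.767) + (8.01×10⁻⁹)/(1.19) + (3.06×10⁻⁹)/(1.22) + (-1.10×10⁻⁹)/(1.14)] = 132 V.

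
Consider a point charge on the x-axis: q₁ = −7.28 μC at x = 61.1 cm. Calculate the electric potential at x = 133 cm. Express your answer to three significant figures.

Electric potential is a scalar, so the contributions from each charge add algebraically: V = Σ kqᵢ/rᵢ.
V = k[(-7.28×10⁻⁶)/(0.719)] = -9.10×10⁴ V.

-9.10×10⁴ V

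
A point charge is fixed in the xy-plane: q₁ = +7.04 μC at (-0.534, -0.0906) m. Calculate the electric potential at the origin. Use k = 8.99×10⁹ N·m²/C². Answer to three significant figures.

1.17×10⁵ V

The total potential is the scalar sum of each charge's contribution, V = Σ kqᵢ/rᵢ.
Distances from the field point to each charge: r₁ = 0.542 m.
V = k[(7.04×10⁻⁶)/(0.542)] = 1.17×10⁵ V.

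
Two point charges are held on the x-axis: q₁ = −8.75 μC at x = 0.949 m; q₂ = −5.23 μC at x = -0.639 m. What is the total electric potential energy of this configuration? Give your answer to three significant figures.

0.259 J

The assembly work is the sum of pairwise potential energies, U = Σ_{i<j} kqᵢqⱼ/rᵢⱼ.
Pair separations: r₁₂ = 1.59 m.
U = (0.259) = 0.259 J.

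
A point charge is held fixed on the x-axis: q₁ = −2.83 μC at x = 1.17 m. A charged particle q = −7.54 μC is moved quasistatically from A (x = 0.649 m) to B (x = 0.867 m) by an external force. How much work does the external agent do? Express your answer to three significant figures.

0.265 J

For quasistatic motion the external work equals the change in potential energy: W_ext = qΔV = q(V_B − V_A).
At A: distance to the source charge is 0.521 m; V_A = kq₁/r = -4.88×10⁴ V.
At B: distance to the source charge is 0.303 m; V_B = kq₁/r = -8.40×10⁴ V.
ΔV = V_B − V_A = -3.51×10⁴ V.
W_ext = qΔV = (-7.54×10⁻⁶ C)(-3.51×10⁴ V) = 0.265 J.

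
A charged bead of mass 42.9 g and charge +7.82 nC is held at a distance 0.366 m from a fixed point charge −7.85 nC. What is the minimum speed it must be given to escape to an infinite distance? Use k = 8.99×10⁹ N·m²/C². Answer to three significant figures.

8.38×10⁻³ m/s

To just escape, total mechanical energy must reach zero at infinity: ½mv²_min + U = 0, so ½mv²_min = −U = |kQq|/r.
|U| = |kQq|/r = (8.99×10⁹ N·m²/C²)(7.85×10⁻⁹)(7.82×10⁻⁹)/(0.366) = 1.51×10⁻⁶ J.
v_min = √(2|U|/m) = √(2·1.51×10⁻⁶/0.0429) = 8.38×10⁻³ m/s.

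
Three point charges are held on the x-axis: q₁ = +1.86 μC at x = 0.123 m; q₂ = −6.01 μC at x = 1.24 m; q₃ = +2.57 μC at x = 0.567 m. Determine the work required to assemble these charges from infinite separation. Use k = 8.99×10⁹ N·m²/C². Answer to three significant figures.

The work to assemble the configuration equals its total potential energy, U = Σ kqᵢqⱼ/rᵢⱼ over all pairs.
Pair separations: r₁₂ = 1.12 m, r₁₃ = 0.444 m, r₂₃ = 0.673 m.
U = (-0.0900) + (0.0968) + (-0.206) = -0.200 J.

-0.200 J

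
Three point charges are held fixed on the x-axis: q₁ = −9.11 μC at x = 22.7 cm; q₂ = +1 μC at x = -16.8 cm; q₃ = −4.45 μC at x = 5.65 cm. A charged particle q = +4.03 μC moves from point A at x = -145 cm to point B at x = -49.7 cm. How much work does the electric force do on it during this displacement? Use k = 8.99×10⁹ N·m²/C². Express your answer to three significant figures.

The work done by the electric force is W_field = −ΔU = −q(V_B − V_A) = q(V_A − V_B).
At A: distances to the source charges are 1.68 m, 1.28 m, 1.51 m; V_A = Σ kqᵢ/rᵢ = -6.84×10⁴ V.
At B: distances to the source charges are 0.724 m, 0.329 m, 0.554 m; V_B = Σ kqᵢ/rᵢ = -1.58×10⁵ V.
ΔV = V_B − V_A = -8.97×10⁴ V.
W_field = −qΔV = −(4.03×10⁻⁶ C)(-8.97×10⁴ V) = 0.361 J.

0.361 J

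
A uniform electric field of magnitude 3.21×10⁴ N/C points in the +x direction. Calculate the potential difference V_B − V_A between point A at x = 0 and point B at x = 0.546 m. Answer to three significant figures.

-1.75×10⁴ V

In a uniform field, potential decreases in the direction of E: V_B − V_A = −E·Δx.
V_B − V_A = −(3.21×10⁴ V/m)(0.546 m) = -1.75×10⁴ V.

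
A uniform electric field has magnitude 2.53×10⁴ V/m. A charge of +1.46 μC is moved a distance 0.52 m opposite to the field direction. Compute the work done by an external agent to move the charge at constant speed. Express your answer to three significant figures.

0.0192 J

The potential change for a displacement 0.52 m opposite to the field direction is ΔV = +Ed = 1.32×10⁴ V.
W_ext = qΔV = 0.0192 J.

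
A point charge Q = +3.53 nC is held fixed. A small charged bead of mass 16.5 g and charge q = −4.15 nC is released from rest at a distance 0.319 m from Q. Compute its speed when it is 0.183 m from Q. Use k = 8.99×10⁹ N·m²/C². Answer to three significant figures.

6.10×10⁻³ m/s

Only the electrostatic force acts, so mechanical energy is conserved: ½mv² = U₁ − U₂ = kQq(1/r₁ − 1/r₂).
U₁ − U₂ = (8.99×10⁹ N·m²/C²)(3.53×10⁻⁹ C)(-4.15×10⁻⁹ C)(1/0.319 − 1/0.183) = 3.07×10⁻⁷ J.
v = √(2·3.07×10⁻⁷/0.0165) = 6.10×10⁻³ m/s.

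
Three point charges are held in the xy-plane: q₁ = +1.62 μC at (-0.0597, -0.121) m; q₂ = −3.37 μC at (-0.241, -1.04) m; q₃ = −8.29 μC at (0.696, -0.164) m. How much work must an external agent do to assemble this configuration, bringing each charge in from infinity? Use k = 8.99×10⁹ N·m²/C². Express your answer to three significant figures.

-0.0161 J

The work to assemble the configuration equals its total potential energy, U = Σ kqᵢqⱼ/rᵢⱼ over all pairs.
Pair separations: r₁₂ = 0.937 m, r₁₃ = 0.757 m, r₂₃ = 1.28 m.
U = (-0.0524) + (-0.160) + (0.196) = -0.0161 J.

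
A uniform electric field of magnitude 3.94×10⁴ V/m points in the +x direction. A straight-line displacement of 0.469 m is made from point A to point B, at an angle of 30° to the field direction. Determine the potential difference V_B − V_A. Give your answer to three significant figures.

Only the component of displacement along E changes the potential: ΔV = −E·d·cosθ.
ΔV = −(3.94×10⁴ V/m)(0.469 m)cos30° = -1.60×10⁴ V.

-1.60×10⁴ V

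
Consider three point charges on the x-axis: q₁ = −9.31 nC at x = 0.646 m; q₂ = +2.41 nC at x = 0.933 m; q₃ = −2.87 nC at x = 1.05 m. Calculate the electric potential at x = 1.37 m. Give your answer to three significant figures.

Electric potential is a scalar, so the contributions from each charge add algebraically: V = Σ kqᵢ/rᵢ.
Distances from the field point to each charge: r₁ = 0.724 m, r₂ = 0.437 m, r₃ = 0.320 m.
V = k[(-9.31×10⁻⁹)/(0.724) + (2.41×10⁻⁹)/(0.437) + (-2.87×10⁻⁹)/(0.320)] = -147 V.

-147 V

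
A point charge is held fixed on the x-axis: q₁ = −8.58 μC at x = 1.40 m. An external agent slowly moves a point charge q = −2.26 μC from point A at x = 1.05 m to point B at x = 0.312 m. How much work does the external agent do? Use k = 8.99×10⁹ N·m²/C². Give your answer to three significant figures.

For quasistatic motion the external work equals the change in potential energy: W_ext = qΔV = q(V_B − V_A).
At A: distance to the source charge is 0.350 m; V_A = kq₁/r = -2.20×10⁵ V.
At B: distance to the source charge is 1.09 m; V_B = kq₁/r = -7.09×10⁴ V.
ΔV = V_B − V_A = 1.49×10⁵ V.
W_ext = qΔV = (-2.26×10⁻⁶ C)(1.49×10⁵ V) = -0.338 J.

-0.338 J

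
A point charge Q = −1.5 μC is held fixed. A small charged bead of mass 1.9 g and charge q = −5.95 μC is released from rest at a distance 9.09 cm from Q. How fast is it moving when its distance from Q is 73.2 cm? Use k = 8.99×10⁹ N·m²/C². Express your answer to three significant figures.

Only the electrostatic force acts, so mechanical energy is conserved: ½mv² = U₁ − U₂ = kQq(1/r₁ − 1/r₂).
U₁ − U₂ = (8.99×10⁹ N·m²/C²)(-1.50×10⁻⁶ C)(-5.95×10⁻⁶ C)(1/0.0909 − 1/0.732) = 0.773 J.
v = √(2·0.773/1.90×10⁻³) = 28.5 m/s.

28.5 m/s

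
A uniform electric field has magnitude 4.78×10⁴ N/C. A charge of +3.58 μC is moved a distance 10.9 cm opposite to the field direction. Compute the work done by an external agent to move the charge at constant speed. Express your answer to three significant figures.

The potential change for a displacement 10.9 cm opposite to the field direction is ΔV = +Ed = 5210 V.
W_ext = qΔV = 0.0187 J.

0.0187 J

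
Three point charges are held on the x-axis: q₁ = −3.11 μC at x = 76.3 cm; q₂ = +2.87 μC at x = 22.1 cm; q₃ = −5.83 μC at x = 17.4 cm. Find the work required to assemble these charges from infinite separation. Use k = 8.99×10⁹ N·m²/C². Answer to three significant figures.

The assembly work is the sum of pairwise potential energies, U = Σ_{i<j} kqᵢqⱼ/rᵢⱼ.
Pair separations: r₁₂ = 0.542 m, r₁₃ = 0.589 m, r₂₃ = 0.0470 m.
U = (-0.148) + (0.277) + (-3.20) = -3.07 J.

-3.07 J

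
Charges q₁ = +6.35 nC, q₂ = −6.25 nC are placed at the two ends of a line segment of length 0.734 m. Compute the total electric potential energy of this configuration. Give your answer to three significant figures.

-4.86×10⁻⁷ J

The assembly work is the sum of pairwise potential energies, U = Σ_{i<j} kqᵢqⱼ/rᵢⱼ.
The separation is r = 0.734 m.
U = (-4.86×10⁻⁷) = -4.86×10⁻⁷ J.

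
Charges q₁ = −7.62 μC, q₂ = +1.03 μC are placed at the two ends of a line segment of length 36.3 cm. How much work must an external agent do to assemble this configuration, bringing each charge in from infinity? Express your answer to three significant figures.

-0.194 J

The assembly work is the sum of pairwise potential energies, U = Σ_{i<j} kqᵢqⱼ/rᵢⱼ.
The separation is r = 0.363 m.
U = (-0.194) = -0.194 J.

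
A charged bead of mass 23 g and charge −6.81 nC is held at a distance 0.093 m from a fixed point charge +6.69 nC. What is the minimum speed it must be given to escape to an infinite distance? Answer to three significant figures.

0.0196 m/s

To just escape, total mechanical energy must reach zero at infinity: ½mv²_min + U = 0, so ½mv²_min = −U = |kQq|/r.
|U| = |kQq|/r = (8.99×10⁹ N·m²/C²)(6.69×10⁻⁹)(6.81×10⁻⁹)/(0.0930) = 4.40×10⁻⁶ J.
v_min = √(2|U|/m) = √(2·4.40×10⁻⁶/0.0230) = 0.0196 m/s.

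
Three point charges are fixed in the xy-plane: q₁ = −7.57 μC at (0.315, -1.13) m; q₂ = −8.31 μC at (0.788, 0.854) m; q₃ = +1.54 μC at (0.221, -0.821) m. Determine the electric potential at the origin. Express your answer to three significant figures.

The total potential is the scalar sum of each charge's contribution, V = Σ kqᵢ/rᵢ.
Distances from the field point to each charge: r₁ = 1.17 m, r₂ = 1.16 m, r₃ = 0.850 m.
V = k[(-7.57×10⁻⁶)/(1.17) + (-8.31×10⁻⁶)/(1.16) + (1.54×10⁻⁶)/(0.850)] = -1.06×10⁵ V.

-1.06×10⁵ V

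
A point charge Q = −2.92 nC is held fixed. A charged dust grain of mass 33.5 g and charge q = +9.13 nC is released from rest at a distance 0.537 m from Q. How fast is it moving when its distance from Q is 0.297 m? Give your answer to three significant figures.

Only the electrostatic force acts, so mechanical energy is conserved: ½mv² = U₁ − U₂ = kQq(1/r₁ − 1/r₂).
U₁ − U₂ = (8.99×10⁹ N·m²/C²)(-2.92×10⁻⁹ C)(9.13×10⁻⁹ C)(1/0.537 − 1/0.297) = 3.61×10⁻⁷ J.
v = √(2·3.61×10⁻⁷/0.0335) = 4.64×10⁻³ m/s.

4.64×10⁻³ m/s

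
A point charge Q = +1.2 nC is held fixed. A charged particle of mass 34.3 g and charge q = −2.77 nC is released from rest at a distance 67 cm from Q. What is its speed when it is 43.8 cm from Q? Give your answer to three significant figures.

Only the electrostatic force acts, so mechanical energy is conserved: ½mv² = U₁ − U₂ = kQq(1/r₁ − 1/r₂).
U₁ − U₂ = (8.99×10⁹ N·m²/C²)(1.20×10⁻⁹ C)(-2.77×10⁻⁹ C)(1/0.670 − 1/0.438) = 2.36×10⁻⁸ J.
v = √(2·2.36×10⁻⁸/0.0343) = 1.17×10⁻³ m/s.

1.17×10⁻³ m/s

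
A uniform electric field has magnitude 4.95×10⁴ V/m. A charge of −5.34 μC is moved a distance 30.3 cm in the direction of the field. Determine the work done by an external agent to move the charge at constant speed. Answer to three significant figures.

The potential change for a displacement 30.3 cm in the direction of the field is ΔV = −Ed = -1.50×10⁴ V.
W_ext = qΔV = 0.0801 J.

0.0801 J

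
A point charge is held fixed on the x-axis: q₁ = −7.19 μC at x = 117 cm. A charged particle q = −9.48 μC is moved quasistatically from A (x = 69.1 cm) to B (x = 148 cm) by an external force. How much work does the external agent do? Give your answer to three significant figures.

0.697 J

For quasistatic motion the external work equals the change in potential energy: W_ext = qΔV = q(V_B − V_A).
At A: distance to the source charge is 0.479 m; V_A = kq₁/r = -1.35×10⁵ V.
At B: distance to the source charge is 0.310 m; V_B = kq₁/r = -2.09×10⁵ V.
ΔV = V_B − V_A = -7.36×10⁴ V.
W_ext = qΔV = (-9.48×10⁻⁶ C)(-7.36×10⁴ V) = 0.697 J.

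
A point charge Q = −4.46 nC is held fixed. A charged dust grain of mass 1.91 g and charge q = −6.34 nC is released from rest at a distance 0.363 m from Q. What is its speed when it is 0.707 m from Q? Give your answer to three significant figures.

0.0189 m/s

Only the electrostatic force acts, so mechanical energy is conserved: ½mv² = U₁ − U₂ = kQq(1/r₁ − 1/r₂).
U₁ − U₂ = (8.99×10⁹ N·m²/C²)(-4.46×10⁻⁹ C)(-6.34×10⁻⁹ C)(1/0.363 − 1/0.707) = 3.41×10⁻⁷ J.
v = √(2·3.41×10⁻⁷/1.91×10⁻³) = 0.0189 m/s.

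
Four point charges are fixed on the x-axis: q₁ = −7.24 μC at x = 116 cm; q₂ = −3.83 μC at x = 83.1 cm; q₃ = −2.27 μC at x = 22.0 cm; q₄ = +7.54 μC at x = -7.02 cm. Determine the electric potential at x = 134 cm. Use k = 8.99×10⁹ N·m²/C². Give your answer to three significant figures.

-3.99×10⁵ V

The total potential is the scalar sum of each charge's contribution, V = Σ kqᵢ/rᵢ.
Distances from the field point to each charge: r₁ = 0.180 m, r₂ = 0.509 m, r₃ = 1.12 m, r₄ = 1.41 m.
V = k[(-7.24×10⁻⁶)/(0.180) + (-3.83×10⁻⁶)/(0.509) + (-2.27×10⁻⁶)/(1.12) + (7.54×10⁻⁶)/(1.41)] = -3.99×10⁵ V.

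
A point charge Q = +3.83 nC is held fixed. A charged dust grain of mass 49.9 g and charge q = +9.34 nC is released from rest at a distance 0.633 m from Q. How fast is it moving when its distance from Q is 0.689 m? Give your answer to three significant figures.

1.29×10⁻³ m/s

Only the electrostatic force acts, so mechanical energy is conserved: ½mv² = U₁ − U₂ = kQq(1/r₁ − 1/r₂).
U₁ − U₂ = (8.99×10⁹ N·m²/C²)(3.83×10⁻⁹ C)(9.34×10⁻⁹ C)(1/0.633 − 1/0.689) = 4.13×10⁻⁸ J.
v = √(2·4.13×10⁻⁸/0.0499) = 1.29×10⁻³ m/s.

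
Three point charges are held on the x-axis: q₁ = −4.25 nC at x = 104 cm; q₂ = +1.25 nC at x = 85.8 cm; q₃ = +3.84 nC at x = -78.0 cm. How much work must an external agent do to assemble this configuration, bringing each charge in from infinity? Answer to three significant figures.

-3.17×10⁻⁷ J

The assembly work is the sum of pairwise potential energies, U = Σ_{i<j} kqᵢqⱼ/rᵢⱼ.
Pair separations: r₁₂ = 0.182 m, r₁₃ = 1.82 m, r₂₃ = 1.64 m.
U = (-2.62×10⁻⁷) + (-8.06×10⁻⁸) + (2.63×10⁻⁸) = -3.17×10⁻⁷ J.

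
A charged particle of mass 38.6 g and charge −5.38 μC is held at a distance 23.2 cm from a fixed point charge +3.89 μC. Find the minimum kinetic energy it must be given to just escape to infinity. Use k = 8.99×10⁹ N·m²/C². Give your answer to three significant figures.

To just escape, total mechanical energy must reach zero at infinity: ½mv²_min + U = 0, so ½mv²_min = −U = |kQq|/r.
|U| = |kQq|/r = (8.99×10⁹ N·m²/C²)(3.89×10⁻⁶)(5.38×10⁻⁶)/(0.232) = 0.811 J.

0.811 J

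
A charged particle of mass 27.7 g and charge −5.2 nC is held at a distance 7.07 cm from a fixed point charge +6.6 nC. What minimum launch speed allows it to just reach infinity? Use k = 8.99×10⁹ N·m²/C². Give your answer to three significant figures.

To just escape, total mechanical energy must reach zero at infinity: ½mv²_min + U = 0, so ½mv²_min = −U = |kQq|/r.
|U| = |kQq|/r = (8.99×10⁹ N·m²/C²)(6.60×10⁻⁹)(5.20×10⁻⁹)/(0.0707) = 4.36×10⁻⁶ J.
v_min = √(2|U|/m) = √(2·4.36×10⁻⁶/0.0277) = 0.0178 m/s.

0.0178 m/s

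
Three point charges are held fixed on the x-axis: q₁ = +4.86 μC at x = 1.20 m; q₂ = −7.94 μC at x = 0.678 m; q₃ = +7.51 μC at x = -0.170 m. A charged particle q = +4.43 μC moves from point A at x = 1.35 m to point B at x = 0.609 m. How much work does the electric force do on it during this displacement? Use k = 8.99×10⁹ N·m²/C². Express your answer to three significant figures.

4.89 J

The work done by the electric force is W_field = −ΔU = −q(V_B − V_A) = q(V_A − V_B).
At A: distances to the source charges are 0.150 m, 0.672 m, 1.52 m; V_A = Σ kqᵢ/rᵢ = 2.29×10⁵ V.
At B: distances to the source charges are 0.591 m, 0.0690 m, 0.779 m; V_B = Σ kqᵢ/rᵢ = -8.74×10⁵ V.
ΔV = V_B − V_A = -1.10×10⁶ V.
W_field = −qΔV = −(4.43×10⁻⁶ C)(-1.10×10⁶ V) = 4.89 J.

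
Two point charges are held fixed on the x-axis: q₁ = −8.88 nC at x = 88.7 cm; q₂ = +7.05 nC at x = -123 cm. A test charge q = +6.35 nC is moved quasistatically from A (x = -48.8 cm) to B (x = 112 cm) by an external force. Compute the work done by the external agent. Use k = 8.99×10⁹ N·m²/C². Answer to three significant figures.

-2.18×10⁻⁶ J

For quasistatic motion the external work equals the change in potential energy: W_ext = qΔV = q(V_B − V_A).
At A: distances to the source charges are 1.38 m, 0.742 m; V_A = Σ kqᵢ/rᵢ = 27.4 V.
At B: distances to the source charges are 0.233 m, 2.35 m; V_B = Σ kqᵢ/rᵢ = -316 V.
ΔV = V_B − V_A = -343 V.
W_ext = qΔV = (6.35×10⁻⁹ C)(-343 V) = -2.18×10⁻⁶ J.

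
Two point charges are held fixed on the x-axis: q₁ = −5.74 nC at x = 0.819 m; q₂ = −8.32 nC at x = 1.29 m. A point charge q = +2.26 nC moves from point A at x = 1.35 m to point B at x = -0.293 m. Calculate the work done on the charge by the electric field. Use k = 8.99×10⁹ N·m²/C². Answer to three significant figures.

-2.83×10⁻⁶ J

The work done by the electric force is W_field = −ΔU = −q(V_B − V_A) = q(V_A − V_B).
At A: distances to the source charges are 0.531 m, 0.0600 m; V_A = Σ kqᵢ/rᵢ = -1340 V.
At B: distances to the source charges are 1.11 m, 1.58 m; V_B = Σ kqᵢ/rᵢ = -93.7 V.
ΔV = V_B − V_A = 1250 V.
W_field = −qΔV = −(2.26×10⁻⁹ C)(1250 V) = -2.83×10⁻⁶ J.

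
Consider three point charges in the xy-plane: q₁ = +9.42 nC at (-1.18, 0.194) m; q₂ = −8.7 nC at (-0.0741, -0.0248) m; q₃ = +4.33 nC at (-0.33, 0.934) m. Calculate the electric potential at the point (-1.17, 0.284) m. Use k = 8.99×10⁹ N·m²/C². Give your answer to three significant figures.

903 V

The total potential is the scalar sum of each charge's contribution, V = Σ kqᵢ/rᵢ.
Distances from the field point to each charge: r₁ = 0.0906 m, r₂ = 1.14 m, r₃ = 1.06 m.
V = k[(9.42×10⁻⁹)/(0.0906) + (-8.70×10⁻⁹)/(1.14) + (4.33×10⁻⁹)/(1.06)] = 903 V.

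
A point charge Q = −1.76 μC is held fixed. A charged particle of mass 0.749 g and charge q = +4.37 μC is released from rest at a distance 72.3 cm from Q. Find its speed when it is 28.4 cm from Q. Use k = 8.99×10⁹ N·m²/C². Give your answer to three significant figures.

19.9 m/s

Only the electrostatic force acts, so mechanical energy is conserved: ½mv² = U₁ − U₂ = kQq(1/r₁ − 1/r₂).
U₁ − U₂ = (8.99×10⁹ N·m²/C²)(-1.76×10⁻⁶ C)(4.37×10⁻⁶ C)(1/0.723 − 1/0.284) = 0.148 J.
v = √(2·0.148/7.49×10⁻⁴) = 19.9 m/s.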